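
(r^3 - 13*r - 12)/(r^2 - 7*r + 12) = (r^2 + 4*r + 3)/(r - 3)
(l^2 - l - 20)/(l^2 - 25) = (l + 4)/(l + 5)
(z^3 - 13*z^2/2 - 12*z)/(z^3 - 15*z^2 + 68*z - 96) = z*(2*z + 3)/(2*(z^2 - 7*z + 12))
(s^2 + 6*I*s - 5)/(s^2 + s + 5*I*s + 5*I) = (s + I)/(s + 1)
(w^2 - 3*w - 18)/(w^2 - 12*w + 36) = (w + 3)/(w - 6)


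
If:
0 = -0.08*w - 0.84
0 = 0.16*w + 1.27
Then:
No Solution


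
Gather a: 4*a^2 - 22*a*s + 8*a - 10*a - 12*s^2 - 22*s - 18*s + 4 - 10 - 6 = 4*a^2 + a*(-22*s - 2) - 12*s^2 - 40*s - 12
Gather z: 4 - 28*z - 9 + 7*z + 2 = -21*z - 3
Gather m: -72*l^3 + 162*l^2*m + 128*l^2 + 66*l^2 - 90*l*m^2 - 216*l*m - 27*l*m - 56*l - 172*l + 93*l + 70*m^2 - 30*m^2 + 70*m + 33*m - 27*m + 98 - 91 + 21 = -72*l^3 + 194*l^2 - 135*l + m^2*(40 - 90*l) + m*(162*l^2 - 243*l + 76) + 28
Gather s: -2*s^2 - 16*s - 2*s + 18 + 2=-2*s^2 - 18*s + 20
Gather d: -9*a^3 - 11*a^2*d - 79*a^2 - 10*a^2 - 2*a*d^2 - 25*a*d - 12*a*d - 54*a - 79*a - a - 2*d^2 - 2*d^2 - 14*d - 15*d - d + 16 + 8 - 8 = -9*a^3 - 89*a^2 - 134*a + d^2*(-2*a - 4) + d*(-11*a^2 - 37*a - 30) + 16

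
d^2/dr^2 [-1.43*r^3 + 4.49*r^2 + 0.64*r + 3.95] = 8.98 - 8.58*r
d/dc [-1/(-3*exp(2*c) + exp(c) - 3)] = (1 - 6*exp(c))*exp(c)/(3*exp(2*c) - exp(c) + 3)^2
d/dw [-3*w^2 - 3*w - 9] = -6*w - 3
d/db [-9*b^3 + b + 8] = 1 - 27*b^2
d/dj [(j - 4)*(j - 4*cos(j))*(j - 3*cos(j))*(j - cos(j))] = (j - 4)*(j - 4*cos(j))*(j - 3*cos(j))*(sin(j) + 1) + (j - 4)*(j - 4*cos(j))*(j - cos(j))*(3*sin(j) + 1) + (j - 4)*(j - 3*cos(j))*(j - cos(j))*(4*sin(j) + 1) + (j - 4*cos(j))*(j - 3*cos(j))*(j - cos(j))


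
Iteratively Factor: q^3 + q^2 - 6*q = (q - 2)*(q^2 + 3*q) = (q - 2)*(q + 3)*(q)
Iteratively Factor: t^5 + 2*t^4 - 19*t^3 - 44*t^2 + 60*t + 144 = (t + 2)*(t^4 - 19*t^2 - 6*t + 72) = (t + 2)*(t + 3)*(t^3 - 3*t^2 - 10*t + 24) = (t + 2)*(t + 3)^2*(t^2 - 6*t + 8) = (t - 4)*(t + 2)*(t + 3)^2*(t - 2)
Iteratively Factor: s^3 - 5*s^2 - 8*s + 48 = (s - 4)*(s^2 - s - 12) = (s - 4)^2*(s + 3)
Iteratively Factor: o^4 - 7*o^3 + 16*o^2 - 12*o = (o - 3)*(o^3 - 4*o^2 + 4*o) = (o - 3)*(o - 2)*(o^2 - 2*o) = o*(o - 3)*(o - 2)*(o - 2)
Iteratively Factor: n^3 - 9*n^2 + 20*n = (n - 5)*(n^2 - 4*n) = (n - 5)*(n - 4)*(n)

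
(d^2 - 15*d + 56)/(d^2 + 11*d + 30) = (d^2 - 15*d + 56)/(d^2 + 11*d + 30)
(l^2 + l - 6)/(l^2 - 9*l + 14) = (l + 3)/(l - 7)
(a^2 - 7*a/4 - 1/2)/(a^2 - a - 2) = (a + 1/4)/(a + 1)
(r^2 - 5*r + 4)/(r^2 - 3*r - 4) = (r - 1)/(r + 1)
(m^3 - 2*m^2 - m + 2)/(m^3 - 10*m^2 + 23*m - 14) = (m + 1)/(m - 7)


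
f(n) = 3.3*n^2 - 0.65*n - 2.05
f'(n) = 6.6*n - 0.65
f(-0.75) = 0.29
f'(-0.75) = -5.60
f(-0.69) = -0.03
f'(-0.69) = -5.20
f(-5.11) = 87.44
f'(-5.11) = -34.38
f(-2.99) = 29.40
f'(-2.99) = -20.38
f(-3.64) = 44.04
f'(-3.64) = -24.67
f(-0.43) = -1.16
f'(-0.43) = -3.49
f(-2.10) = 13.87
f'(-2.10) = -14.51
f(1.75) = 6.92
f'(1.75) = 10.90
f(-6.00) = 120.65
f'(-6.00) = -40.25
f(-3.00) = 29.60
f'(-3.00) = -20.45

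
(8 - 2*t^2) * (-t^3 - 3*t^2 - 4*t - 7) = 2*t^5 + 6*t^4 - 10*t^2 - 32*t - 56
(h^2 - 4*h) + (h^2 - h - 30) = 2*h^2 - 5*h - 30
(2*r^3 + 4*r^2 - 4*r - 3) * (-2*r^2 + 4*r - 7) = -4*r^5 + 10*r^3 - 38*r^2 + 16*r + 21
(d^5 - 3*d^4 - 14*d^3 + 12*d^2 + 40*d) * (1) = d^5 - 3*d^4 - 14*d^3 + 12*d^2 + 40*d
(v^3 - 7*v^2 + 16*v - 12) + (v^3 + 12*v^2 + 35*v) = 2*v^3 + 5*v^2 + 51*v - 12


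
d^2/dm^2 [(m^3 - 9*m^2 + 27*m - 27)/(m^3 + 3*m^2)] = 6*(-4*m^4 + 27*m^3 + 27*m^2 - 135*m - 243)/(m^4*(m^3 + 9*m^2 + 27*m + 27))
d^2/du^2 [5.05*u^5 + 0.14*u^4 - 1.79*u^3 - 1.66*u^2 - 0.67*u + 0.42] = 101.0*u^3 + 1.68*u^2 - 10.74*u - 3.32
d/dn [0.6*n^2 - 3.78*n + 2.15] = 1.2*n - 3.78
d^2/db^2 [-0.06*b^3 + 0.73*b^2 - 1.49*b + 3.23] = 1.46 - 0.36*b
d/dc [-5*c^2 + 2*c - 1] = 2 - 10*c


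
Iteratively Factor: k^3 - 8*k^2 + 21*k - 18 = (k - 3)*(k^2 - 5*k + 6) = (k - 3)^2*(k - 2)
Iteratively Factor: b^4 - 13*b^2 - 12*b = (b)*(b^3 - 13*b - 12) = b*(b - 4)*(b^2 + 4*b + 3) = b*(b - 4)*(b + 1)*(b + 3)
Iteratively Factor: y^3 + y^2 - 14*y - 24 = (y + 2)*(y^2 - y - 12) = (y + 2)*(y + 3)*(y - 4)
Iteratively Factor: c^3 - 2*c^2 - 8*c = (c + 2)*(c^2 - 4*c) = (c - 4)*(c + 2)*(c)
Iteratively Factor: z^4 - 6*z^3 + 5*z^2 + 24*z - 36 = (z + 2)*(z^3 - 8*z^2 + 21*z - 18) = (z - 3)*(z + 2)*(z^2 - 5*z + 6) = (z - 3)^2*(z + 2)*(z - 2)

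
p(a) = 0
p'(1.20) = 0.00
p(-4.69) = 0.00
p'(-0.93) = 0.00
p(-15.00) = 0.00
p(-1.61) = 0.00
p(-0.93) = 0.00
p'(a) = 0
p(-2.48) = 0.00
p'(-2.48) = 0.00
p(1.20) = 0.00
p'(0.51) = 0.00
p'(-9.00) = 0.00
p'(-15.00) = 0.00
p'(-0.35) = 0.00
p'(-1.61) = 0.00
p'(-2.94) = 0.00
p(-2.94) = 0.00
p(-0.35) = 0.00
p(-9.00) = 0.00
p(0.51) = 0.00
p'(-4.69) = 0.00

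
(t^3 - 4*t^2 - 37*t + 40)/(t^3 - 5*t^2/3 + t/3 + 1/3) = 3*(t^2 - 3*t - 40)/(3*t^2 - 2*t - 1)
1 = 1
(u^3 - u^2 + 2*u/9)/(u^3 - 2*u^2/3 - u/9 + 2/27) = 3*u/(3*u + 1)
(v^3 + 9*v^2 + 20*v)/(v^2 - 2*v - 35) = v*(v + 4)/(v - 7)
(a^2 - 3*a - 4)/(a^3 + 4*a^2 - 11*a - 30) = (a^2 - 3*a - 4)/(a^3 + 4*a^2 - 11*a - 30)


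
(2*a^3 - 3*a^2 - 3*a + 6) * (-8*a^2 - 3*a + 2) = -16*a^5 + 18*a^4 + 37*a^3 - 45*a^2 - 24*a + 12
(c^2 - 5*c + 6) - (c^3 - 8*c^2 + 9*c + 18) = -c^3 + 9*c^2 - 14*c - 12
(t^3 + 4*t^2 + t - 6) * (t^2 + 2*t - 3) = t^5 + 6*t^4 + 6*t^3 - 16*t^2 - 15*t + 18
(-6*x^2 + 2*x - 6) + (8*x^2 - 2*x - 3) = 2*x^2 - 9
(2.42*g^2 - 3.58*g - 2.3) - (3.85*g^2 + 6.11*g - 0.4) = -1.43*g^2 - 9.69*g - 1.9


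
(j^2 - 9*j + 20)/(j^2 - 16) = (j - 5)/(j + 4)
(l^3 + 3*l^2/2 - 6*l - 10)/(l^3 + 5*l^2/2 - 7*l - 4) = (2*l^3 + 3*l^2 - 12*l - 20)/(2*l^3 + 5*l^2 - 14*l - 8)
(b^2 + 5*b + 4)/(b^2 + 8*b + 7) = (b + 4)/(b + 7)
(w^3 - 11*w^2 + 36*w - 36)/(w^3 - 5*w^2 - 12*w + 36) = (w - 3)/(w + 3)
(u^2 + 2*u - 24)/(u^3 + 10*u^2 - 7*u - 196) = (u + 6)/(u^2 + 14*u + 49)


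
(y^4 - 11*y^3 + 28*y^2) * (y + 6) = y^5 - 5*y^4 - 38*y^3 + 168*y^2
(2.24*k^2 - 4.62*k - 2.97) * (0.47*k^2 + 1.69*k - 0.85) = 1.0528*k^4 + 1.6142*k^3 - 11.1077*k^2 - 1.0923*k + 2.5245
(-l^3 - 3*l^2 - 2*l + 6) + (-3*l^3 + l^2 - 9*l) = -4*l^3 - 2*l^2 - 11*l + 6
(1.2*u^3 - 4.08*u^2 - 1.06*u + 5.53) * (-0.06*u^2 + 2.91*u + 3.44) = -0.072*u^5 + 3.7368*u^4 - 7.6812*u^3 - 17.4516*u^2 + 12.4459*u + 19.0232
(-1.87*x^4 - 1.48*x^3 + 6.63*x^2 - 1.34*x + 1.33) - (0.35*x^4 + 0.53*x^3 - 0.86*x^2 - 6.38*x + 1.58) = -2.22*x^4 - 2.01*x^3 + 7.49*x^2 + 5.04*x - 0.25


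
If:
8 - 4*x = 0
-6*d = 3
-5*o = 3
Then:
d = -1/2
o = -3/5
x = 2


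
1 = 1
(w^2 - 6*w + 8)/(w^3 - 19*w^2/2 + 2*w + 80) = 2*(w - 2)/(2*w^2 - 11*w - 40)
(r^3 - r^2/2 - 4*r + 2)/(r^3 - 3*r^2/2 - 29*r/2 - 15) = (2*r^2 - 5*r + 2)/(2*r^2 - 7*r - 15)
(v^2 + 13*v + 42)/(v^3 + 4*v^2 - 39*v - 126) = (v + 6)/(v^2 - 3*v - 18)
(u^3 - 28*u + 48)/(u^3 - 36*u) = (u^2 - 6*u + 8)/(u*(u - 6))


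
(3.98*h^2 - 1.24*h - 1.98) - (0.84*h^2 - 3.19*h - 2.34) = 3.14*h^2 + 1.95*h + 0.36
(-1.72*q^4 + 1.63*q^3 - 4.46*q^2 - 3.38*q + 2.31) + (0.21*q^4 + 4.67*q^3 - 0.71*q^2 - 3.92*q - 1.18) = -1.51*q^4 + 6.3*q^3 - 5.17*q^2 - 7.3*q + 1.13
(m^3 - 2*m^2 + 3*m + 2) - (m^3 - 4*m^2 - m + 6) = 2*m^2 + 4*m - 4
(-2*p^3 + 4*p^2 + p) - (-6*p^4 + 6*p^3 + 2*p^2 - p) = 6*p^4 - 8*p^3 + 2*p^2 + 2*p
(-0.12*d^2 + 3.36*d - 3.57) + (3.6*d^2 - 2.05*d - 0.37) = 3.48*d^2 + 1.31*d - 3.94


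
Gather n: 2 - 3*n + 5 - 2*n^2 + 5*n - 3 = -2*n^2 + 2*n + 4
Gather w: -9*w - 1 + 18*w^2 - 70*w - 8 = 18*w^2 - 79*w - 9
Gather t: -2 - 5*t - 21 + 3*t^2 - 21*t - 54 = 3*t^2 - 26*t - 77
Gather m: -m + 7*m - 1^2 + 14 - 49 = 6*m - 36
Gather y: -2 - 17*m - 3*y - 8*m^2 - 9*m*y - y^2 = -8*m^2 - 17*m - y^2 + y*(-9*m - 3) - 2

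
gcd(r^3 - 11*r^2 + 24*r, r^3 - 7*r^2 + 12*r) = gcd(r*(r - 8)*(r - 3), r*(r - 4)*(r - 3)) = r^2 - 3*r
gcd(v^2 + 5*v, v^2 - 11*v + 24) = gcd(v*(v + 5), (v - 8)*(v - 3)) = 1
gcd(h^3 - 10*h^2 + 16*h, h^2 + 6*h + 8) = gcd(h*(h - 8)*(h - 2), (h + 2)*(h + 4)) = 1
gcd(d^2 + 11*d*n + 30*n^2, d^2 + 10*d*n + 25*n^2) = d + 5*n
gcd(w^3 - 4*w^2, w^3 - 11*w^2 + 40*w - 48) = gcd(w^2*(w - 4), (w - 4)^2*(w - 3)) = w - 4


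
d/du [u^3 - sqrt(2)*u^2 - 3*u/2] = 3*u^2 - 2*sqrt(2)*u - 3/2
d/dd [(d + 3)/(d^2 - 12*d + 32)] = (d^2 - 12*d - 2*(d - 6)*(d + 3) + 32)/(d^2 - 12*d + 32)^2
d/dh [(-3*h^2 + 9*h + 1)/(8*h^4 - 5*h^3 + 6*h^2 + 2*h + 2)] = (48*h^5 - 231*h^4 + 58*h^3 - 45*h^2 - 24*h + 16)/(64*h^8 - 80*h^7 + 121*h^6 - 28*h^5 + 48*h^4 + 4*h^3 + 28*h^2 + 8*h + 4)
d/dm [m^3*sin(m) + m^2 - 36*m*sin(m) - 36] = m^3*cos(m) + 3*m^2*sin(m) - 36*m*cos(m) + 2*m - 36*sin(m)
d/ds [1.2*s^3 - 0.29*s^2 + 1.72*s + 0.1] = 3.6*s^2 - 0.58*s + 1.72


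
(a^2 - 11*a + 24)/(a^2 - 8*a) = (a - 3)/a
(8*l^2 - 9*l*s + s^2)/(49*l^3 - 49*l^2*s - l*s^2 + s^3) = (-8*l + s)/(-49*l^2 + s^2)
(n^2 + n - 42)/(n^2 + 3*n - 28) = (n - 6)/(n - 4)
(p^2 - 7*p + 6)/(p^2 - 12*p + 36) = (p - 1)/(p - 6)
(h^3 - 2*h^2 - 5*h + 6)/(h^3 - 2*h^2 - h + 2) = (h^2 - h - 6)/(h^2 - h - 2)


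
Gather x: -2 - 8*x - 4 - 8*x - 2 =-16*x - 8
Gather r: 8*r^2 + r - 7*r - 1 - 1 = 8*r^2 - 6*r - 2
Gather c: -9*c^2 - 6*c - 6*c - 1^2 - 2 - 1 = -9*c^2 - 12*c - 4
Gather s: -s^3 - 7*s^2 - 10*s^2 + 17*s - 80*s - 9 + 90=-s^3 - 17*s^2 - 63*s + 81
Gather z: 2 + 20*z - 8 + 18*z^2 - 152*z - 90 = 18*z^2 - 132*z - 96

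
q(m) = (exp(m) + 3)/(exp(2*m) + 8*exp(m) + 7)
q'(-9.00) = 0.00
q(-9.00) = 0.43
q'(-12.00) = 0.00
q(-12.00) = 0.43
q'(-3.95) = -0.01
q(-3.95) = 0.42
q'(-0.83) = -0.08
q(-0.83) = 0.32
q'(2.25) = -0.05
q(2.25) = 0.07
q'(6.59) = -0.00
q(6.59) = 0.00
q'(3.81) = -0.02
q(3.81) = 0.02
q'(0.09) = -0.09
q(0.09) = 0.24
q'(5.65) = -0.00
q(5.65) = 0.00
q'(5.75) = -0.00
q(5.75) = 0.00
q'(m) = (exp(m) + 3)*(-2*exp(2*m) - 8*exp(m))/(exp(2*m) + 8*exp(m) + 7)^2 + exp(m)/(exp(2*m) + 8*exp(m) + 7) = (-2*(exp(m) + 3)*(exp(m) + 4) + exp(2*m) + 8*exp(m) + 7)*exp(m)/(exp(2*m) + 8*exp(m) + 7)^2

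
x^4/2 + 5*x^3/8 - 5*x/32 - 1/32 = (x/2 + 1/4)*(x - 1/2)*(x + 1/4)*(x + 1)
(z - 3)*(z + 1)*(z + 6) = z^3 + 4*z^2 - 15*z - 18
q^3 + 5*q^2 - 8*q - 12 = (q - 2)*(q + 1)*(q + 6)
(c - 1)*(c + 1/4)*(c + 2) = c^3 + 5*c^2/4 - 7*c/4 - 1/2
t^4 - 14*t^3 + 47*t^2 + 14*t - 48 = (t - 8)*(t - 6)*(t - 1)*(t + 1)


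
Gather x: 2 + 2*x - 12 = 2*x - 10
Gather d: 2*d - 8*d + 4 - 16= -6*d - 12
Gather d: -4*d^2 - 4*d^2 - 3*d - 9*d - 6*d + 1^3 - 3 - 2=-8*d^2 - 18*d - 4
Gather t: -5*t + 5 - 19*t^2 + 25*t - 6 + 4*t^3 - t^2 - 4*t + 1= 4*t^3 - 20*t^2 + 16*t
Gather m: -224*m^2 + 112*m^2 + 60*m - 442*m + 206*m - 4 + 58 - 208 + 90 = -112*m^2 - 176*m - 64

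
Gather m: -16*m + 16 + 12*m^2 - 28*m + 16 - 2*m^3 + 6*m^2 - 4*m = -2*m^3 + 18*m^2 - 48*m + 32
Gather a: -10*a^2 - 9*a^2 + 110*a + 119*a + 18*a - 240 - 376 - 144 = -19*a^2 + 247*a - 760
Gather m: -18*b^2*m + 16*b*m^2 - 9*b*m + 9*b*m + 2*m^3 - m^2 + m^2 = -18*b^2*m + 16*b*m^2 + 2*m^3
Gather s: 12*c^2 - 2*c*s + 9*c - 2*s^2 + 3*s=12*c^2 + 9*c - 2*s^2 + s*(3 - 2*c)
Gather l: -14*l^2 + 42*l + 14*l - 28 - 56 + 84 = -14*l^2 + 56*l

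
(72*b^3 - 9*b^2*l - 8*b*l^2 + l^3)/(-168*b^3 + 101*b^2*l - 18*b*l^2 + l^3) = (-3*b - l)/(7*b - l)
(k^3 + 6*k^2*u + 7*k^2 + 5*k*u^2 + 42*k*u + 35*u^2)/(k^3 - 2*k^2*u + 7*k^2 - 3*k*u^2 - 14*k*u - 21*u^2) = (-k - 5*u)/(-k + 3*u)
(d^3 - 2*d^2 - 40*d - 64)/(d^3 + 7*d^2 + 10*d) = (d^2 - 4*d - 32)/(d*(d + 5))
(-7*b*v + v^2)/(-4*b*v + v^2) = (7*b - v)/(4*b - v)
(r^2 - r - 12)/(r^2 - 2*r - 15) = (r - 4)/(r - 5)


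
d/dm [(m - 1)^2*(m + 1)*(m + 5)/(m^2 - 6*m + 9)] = 2*(m^4 - 4*m^3 - 18*m^2 + 20*m + 1)/(m^3 - 9*m^2 + 27*m - 27)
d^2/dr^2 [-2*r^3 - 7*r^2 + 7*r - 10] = -12*r - 14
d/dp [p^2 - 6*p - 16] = 2*p - 6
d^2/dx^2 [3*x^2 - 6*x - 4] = 6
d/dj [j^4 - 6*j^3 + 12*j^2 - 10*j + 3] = 4*j^3 - 18*j^2 + 24*j - 10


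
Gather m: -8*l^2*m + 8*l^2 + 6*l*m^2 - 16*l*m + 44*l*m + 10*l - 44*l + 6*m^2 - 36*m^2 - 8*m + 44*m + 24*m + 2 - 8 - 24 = 8*l^2 - 34*l + m^2*(6*l - 30) + m*(-8*l^2 + 28*l + 60) - 30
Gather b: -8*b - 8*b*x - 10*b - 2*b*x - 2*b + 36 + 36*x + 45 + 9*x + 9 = b*(-10*x - 20) + 45*x + 90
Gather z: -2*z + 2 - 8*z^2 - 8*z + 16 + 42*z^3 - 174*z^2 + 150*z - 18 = 42*z^3 - 182*z^2 + 140*z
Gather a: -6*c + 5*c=-c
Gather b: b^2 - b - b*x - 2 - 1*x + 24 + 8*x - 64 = b^2 + b*(-x - 1) + 7*x - 42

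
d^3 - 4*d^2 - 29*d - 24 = (d - 8)*(d + 1)*(d + 3)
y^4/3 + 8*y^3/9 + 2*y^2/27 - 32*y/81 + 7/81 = (y/3 + 1/3)*(y - 1/3)^2*(y + 7/3)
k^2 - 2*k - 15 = (k - 5)*(k + 3)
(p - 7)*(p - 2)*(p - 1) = p^3 - 10*p^2 + 23*p - 14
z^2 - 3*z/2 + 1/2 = (z - 1)*(z - 1/2)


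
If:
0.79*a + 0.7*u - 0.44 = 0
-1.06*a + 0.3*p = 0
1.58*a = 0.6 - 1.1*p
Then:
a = 0.11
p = 0.39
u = 0.50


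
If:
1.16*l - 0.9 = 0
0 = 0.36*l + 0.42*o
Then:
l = 0.78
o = -0.67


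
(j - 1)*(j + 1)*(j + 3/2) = j^3 + 3*j^2/2 - j - 3/2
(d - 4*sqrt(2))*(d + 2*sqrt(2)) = d^2 - 2*sqrt(2)*d - 16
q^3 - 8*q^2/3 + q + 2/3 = (q - 2)*(q - 1)*(q + 1/3)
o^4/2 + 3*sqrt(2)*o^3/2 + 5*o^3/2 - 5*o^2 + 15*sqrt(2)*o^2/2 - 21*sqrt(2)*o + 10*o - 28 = (o/2 + sqrt(2))*(o - 2)*(o + 7)*(o + sqrt(2))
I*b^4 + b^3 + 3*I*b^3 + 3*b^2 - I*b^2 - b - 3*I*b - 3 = (b - 1)*(b + 3)*(b - I)*(I*b + I)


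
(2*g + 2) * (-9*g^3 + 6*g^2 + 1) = -18*g^4 - 6*g^3 + 12*g^2 + 2*g + 2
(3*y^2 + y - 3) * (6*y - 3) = 18*y^3 - 3*y^2 - 21*y + 9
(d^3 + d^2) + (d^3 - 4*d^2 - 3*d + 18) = 2*d^3 - 3*d^2 - 3*d + 18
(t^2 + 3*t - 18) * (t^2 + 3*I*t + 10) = t^4 + 3*t^3 + 3*I*t^3 - 8*t^2 + 9*I*t^2 + 30*t - 54*I*t - 180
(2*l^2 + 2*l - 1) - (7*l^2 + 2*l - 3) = 2 - 5*l^2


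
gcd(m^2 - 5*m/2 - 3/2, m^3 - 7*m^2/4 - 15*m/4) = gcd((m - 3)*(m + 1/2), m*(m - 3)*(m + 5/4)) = m - 3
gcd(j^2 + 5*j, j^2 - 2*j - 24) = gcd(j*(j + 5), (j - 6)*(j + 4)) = 1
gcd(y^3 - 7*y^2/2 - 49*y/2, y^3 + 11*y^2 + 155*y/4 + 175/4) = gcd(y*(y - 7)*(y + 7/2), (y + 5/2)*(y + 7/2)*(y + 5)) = y + 7/2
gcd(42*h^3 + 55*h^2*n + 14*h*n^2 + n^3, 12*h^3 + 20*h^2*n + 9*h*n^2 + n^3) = 6*h^2 + 7*h*n + n^2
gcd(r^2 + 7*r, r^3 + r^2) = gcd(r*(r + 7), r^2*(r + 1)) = r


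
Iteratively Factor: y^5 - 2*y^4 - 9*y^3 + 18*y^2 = (y + 3)*(y^4 - 5*y^3 + 6*y^2) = y*(y + 3)*(y^3 - 5*y^2 + 6*y) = y^2*(y + 3)*(y^2 - 5*y + 6) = y^2*(y - 2)*(y + 3)*(y - 3)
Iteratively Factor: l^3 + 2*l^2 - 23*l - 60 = (l + 4)*(l^2 - 2*l - 15) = (l - 5)*(l + 4)*(l + 3)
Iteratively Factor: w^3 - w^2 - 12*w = (w - 4)*(w^2 + 3*w) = w*(w - 4)*(w + 3)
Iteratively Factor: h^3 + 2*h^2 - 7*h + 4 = (h + 4)*(h^2 - 2*h + 1) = (h - 1)*(h + 4)*(h - 1)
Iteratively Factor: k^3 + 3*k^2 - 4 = (k + 2)*(k^2 + k - 2) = (k - 1)*(k + 2)*(k + 2)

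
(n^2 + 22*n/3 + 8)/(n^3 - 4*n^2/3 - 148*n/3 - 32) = (3*n + 4)/(3*n^2 - 22*n - 16)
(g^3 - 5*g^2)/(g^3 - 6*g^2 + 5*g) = g/(g - 1)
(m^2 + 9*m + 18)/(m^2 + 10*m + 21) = (m + 6)/(m + 7)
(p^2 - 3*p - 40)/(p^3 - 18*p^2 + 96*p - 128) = (p + 5)/(p^2 - 10*p + 16)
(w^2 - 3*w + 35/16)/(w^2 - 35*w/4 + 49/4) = (w - 5/4)/(w - 7)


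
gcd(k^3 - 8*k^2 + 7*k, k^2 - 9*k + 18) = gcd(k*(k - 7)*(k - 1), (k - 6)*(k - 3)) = 1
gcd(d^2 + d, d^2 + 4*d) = d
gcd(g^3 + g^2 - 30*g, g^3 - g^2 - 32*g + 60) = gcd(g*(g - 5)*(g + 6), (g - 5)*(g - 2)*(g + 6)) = g^2 + g - 30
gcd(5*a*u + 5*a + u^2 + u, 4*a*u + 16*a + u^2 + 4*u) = 1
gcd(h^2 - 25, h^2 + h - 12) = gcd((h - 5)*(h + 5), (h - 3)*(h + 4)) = 1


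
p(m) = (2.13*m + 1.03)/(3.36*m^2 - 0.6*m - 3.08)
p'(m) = (0.6 - 6.72*m)*(2.13*m + 1.03)/(3.36*m^2 - 0.6*m - 3.08)^2 + 2.13/(3.36*m^2 - 0.6*m - 3.08)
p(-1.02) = -1.11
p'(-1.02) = -5.99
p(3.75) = 0.22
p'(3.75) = -0.08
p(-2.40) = -0.23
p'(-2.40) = -0.10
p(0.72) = -1.45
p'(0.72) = -4.67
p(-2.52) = -0.22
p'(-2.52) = -0.09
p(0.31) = -0.57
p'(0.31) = -1.01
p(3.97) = 0.20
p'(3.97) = -0.06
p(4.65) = 0.16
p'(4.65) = -0.04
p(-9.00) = -0.07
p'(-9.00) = -0.01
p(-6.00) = -0.10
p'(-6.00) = -0.02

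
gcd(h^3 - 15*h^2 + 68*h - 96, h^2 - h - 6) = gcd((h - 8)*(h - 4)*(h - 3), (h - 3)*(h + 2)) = h - 3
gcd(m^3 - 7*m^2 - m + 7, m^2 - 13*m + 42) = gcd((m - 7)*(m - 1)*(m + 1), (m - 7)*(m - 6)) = m - 7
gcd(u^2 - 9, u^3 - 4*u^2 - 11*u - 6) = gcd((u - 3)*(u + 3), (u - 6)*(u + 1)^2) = 1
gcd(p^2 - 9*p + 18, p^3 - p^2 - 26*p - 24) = p - 6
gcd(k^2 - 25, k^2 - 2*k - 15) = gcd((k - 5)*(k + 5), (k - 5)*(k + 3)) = k - 5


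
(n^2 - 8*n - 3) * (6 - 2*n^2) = -2*n^4 + 16*n^3 + 12*n^2 - 48*n - 18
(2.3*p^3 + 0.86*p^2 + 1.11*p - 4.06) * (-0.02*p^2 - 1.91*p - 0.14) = -0.046*p^5 - 4.4102*p^4 - 1.9868*p^3 - 2.1593*p^2 + 7.5992*p + 0.5684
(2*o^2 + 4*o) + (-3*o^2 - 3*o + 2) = -o^2 + o + 2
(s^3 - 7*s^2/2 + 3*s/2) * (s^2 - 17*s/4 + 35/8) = s^5 - 31*s^4/4 + 83*s^3/4 - 347*s^2/16 + 105*s/16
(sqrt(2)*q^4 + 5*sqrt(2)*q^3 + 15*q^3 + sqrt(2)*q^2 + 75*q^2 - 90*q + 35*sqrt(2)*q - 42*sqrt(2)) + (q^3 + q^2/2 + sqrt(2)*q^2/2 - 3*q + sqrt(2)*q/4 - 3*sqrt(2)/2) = sqrt(2)*q^4 + 5*sqrt(2)*q^3 + 16*q^3 + 3*sqrt(2)*q^2/2 + 151*q^2/2 - 93*q + 141*sqrt(2)*q/4 - 87*sqrt(2)/2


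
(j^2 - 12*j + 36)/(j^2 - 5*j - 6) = (j - 6)/(j + 1)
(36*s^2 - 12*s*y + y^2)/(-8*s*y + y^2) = (-36*s^2 + 12*s*y - y^2)/(y*(8*s - y))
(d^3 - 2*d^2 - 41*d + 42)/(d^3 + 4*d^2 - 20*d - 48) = (d^2 - 8*d + 7)/(d^2 - 2*d - 8)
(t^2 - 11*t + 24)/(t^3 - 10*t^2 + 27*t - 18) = (t - 8)/(t^2 - 7*t + 6)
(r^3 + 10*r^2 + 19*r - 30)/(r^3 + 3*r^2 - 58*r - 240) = (r - 1)/(r - 8)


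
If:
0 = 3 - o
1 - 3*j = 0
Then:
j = 1/3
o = 3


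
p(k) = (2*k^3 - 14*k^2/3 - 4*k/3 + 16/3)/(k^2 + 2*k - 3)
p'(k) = (-2*k - 2)*(2*k^3 - 14*k^2/3 - 4*k/3 + 16/3)/(k^2 + 2*k - 3)^2 + (6*k^2 - 28*k/3 - 4/3)/(k^2 + 2*k - 3)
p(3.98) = 2.51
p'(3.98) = 1.52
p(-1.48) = 2.49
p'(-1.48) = -7.43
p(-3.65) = -49.37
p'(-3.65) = -49.30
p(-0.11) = -1.69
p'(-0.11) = -0.86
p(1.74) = -0.17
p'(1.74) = 0.43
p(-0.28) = -1.52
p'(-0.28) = -1.13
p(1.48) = -0.18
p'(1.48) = -0.53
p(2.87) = 0.94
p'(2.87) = 1.28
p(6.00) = 5.81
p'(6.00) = 1.72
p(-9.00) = -30.31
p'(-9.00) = 1.39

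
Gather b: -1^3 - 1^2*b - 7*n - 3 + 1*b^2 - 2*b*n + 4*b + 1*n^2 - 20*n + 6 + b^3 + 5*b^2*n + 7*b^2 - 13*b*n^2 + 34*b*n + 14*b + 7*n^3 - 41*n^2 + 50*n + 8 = b^3 + b^2*(5*n + 8) + b*(-13*n^2 + 32*n + 17) + 7*n^3 - 40*n^2 + 23*n + 10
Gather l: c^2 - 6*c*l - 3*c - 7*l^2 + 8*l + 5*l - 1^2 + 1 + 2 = c^2 - 3*c - 7*l^2 + l*(13 - 6*c) + 2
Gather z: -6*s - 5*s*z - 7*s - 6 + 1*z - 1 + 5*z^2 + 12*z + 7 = -13*s + 5*z^2 + z*(13 - 5*s)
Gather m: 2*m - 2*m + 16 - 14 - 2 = 0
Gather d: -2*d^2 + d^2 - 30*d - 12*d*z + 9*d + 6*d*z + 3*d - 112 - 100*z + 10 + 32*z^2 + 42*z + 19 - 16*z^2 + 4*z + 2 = -d^2 + d*(-6*z - 18) + 16*z^2 - 54*z - 81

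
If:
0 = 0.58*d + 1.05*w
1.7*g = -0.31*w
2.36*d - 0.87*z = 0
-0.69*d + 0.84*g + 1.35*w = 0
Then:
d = 0.00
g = 0.00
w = 0.00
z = 0.00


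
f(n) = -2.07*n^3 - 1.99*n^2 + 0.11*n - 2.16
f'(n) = -6.21*n^2 - 3.98*n + 0.11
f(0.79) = -4.34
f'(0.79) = -6.91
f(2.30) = -37.62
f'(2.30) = -41.89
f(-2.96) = 33.76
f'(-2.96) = -42.52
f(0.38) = -2.52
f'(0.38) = -2.30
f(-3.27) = 48.58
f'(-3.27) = -53.28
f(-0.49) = -2.45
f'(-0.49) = 0.57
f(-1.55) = 0.60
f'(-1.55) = -8.64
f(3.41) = -107.00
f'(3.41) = -85.67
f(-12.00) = 3286.92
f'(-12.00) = -846.37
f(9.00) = -1671.39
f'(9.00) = -538.72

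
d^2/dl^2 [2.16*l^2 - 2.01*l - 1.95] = 4.32000000000000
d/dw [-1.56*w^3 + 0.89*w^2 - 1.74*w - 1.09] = -4.68*w^2 + 1.78*w - 1.74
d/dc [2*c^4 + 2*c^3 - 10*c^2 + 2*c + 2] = 8*c^3 + 6*c^2 - 20*c + 2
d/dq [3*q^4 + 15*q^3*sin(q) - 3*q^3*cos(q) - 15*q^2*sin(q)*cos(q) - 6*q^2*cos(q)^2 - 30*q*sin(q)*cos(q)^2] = 3*q^3*sin(q) + 15*q^3*cos(q) + 12*q^3 + 45*q^2*sin(q) + 6*q^2*sin(2*q) - 9*q^2*cos(q) - 15*q^2*cos(2*q) - 15*q*sin(2*q) - 15*q*cos(q)/2 - 6*q*cos(2*q) - 45*q*cos(3*q)/2 - 6*q - 15*sin(q)/2 - 15*sin(3*q)/2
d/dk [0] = 0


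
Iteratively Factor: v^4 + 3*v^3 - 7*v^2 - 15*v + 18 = (v - 1)*(v^3 + 4*v^2 - 3*v - 18) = (v - 2)*(v - 1)*(v^2 + 6*v + 9) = (v - 2)*(v - 1)*(v + 3)*(v + 3)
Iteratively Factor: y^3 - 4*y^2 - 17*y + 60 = (y - 5)*(y^2 + y - 12) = (y - 5)*(y - 3)*(y + 4)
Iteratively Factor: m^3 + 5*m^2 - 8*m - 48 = (m - 3)*(m^2 + 8*m + 16) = (m - 3)*(m + 4)*(m + 4)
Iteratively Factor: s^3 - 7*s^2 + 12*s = (s - 4)*(s^2 - 3*s) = (s - 4)*(s - 3)*(s)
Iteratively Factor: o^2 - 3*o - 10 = (o + 2)*(o - 5)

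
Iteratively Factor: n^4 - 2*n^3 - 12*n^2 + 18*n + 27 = (n - 3)*(n^3 + n^2 - 9*n - 9) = (n - 3)^2*(n^2 + 4*n + 3) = (n - 3)^2*(n + 1)*(n + 3)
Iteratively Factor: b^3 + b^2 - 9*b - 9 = (b + 1)*(b^2 - 9) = (b - 3)*(b + 1)*(b + 3)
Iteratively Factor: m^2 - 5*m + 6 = (m - 2)*(m - 3)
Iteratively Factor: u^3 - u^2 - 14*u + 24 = (u + 4)*(u^2 - 5*u + 6) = (u - 2)*(u + 4)*(u - 3)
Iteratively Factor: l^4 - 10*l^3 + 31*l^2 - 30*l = (l - 5)*(l^3 - 5*l^2 + 6*l) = (l - 5)*(l - 2)*(l^2 - 3*l) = (l - 5)*(l - 3)*(l - 2)*(l)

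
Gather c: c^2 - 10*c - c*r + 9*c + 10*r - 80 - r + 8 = c^2 + c*(-r - 1) + 9*r - 72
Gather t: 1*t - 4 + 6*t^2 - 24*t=6*t^2 - 23*t - 4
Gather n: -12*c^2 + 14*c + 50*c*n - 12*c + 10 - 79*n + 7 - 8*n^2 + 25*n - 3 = -12*c^2 + 2*c - 8*n^2 + n*(50*c - 54) + 14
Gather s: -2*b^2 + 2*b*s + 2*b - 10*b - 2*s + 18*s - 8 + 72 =-2*b^2 - 8*b + s*(2*b + 16) + 64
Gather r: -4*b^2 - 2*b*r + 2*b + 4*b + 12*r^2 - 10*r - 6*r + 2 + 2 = -4*b^2 + 6*b + 12*r^2 + r*(-2*b - 16) + 4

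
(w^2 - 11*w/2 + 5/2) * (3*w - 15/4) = 3*w^3 - 81*w^2/4 + 225*w/8 - 75/8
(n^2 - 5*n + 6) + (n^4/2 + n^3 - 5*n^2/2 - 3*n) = n^4/2 + n^3 - 3*n^2/2 - 8*n + 6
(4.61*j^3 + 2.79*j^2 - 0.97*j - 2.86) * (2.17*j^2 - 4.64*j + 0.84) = 10.0037*j^5 - 15.3361*j^4 - 11.1781*j^3 + 0.6382*j^2 + 12.4556*j - 2.4024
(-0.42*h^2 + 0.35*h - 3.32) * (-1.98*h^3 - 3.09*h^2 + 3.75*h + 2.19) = 0.8316*h^5 + 0.6048*h^4 + 3.9171*h^3 + 10.6515*h^2 - 11.6835*h - 7.2708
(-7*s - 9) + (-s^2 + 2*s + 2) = -s^2 - 5*s - 7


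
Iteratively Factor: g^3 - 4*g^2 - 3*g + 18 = (g - 3)*(g^2 - g - 6) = (g - 3)^2*(g + 2)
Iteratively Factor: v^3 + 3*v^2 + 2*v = (v)*(v^2 + 3*v + 2) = v*(v + 1)*(v + 2)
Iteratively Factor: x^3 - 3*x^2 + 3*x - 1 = (x - 1)*(x^2 - 2*x + 1) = (x - 1)^2*(x - 1)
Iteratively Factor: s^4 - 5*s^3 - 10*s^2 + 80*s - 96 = (s - 4)*(s^3 - s^2 - 14*s + 24) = (s - 4)*(s - 2)*(s^2 + s - 12) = (s - 4)*(s - 3)*(s - 2)*(s + 4)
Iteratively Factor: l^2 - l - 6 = (l + 2)*(l - 3)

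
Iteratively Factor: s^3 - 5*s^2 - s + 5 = (s - 5)*(s^2 - 1) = (s - 5)*(s - 1)*(s + 1)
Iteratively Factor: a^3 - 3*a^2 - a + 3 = (a + 1)*(a^2 - 4*a + 3) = (a - 3)*(a + 1)*(a - 1)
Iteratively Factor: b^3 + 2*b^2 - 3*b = (b + 3)*(b^2 - b) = (b - 1)*(b + 3)*(b)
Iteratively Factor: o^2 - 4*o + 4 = (o - 2)*(o - 2)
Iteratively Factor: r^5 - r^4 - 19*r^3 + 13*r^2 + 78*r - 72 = (r - 2)*(r^4 + r^3 - 17*r^2 - 21*r + 36) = (r - 2)*(r + 3)*(r^3 - 2*r^2 - 11*r + 12) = (r - 2)*(r - 1)*(r + 3)*(r^2 - r - 12) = (r - 4)*(r - 2)*(r - 1)*(r + 3)*(r + 3)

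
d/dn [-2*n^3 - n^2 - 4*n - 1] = -6*n^2 - 2*n - 4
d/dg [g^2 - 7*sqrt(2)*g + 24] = 2*g - 7*sqrt(2)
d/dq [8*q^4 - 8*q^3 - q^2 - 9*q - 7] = 32*q^3 - 24*q^2 - 2*q - 9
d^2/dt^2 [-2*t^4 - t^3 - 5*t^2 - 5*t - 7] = -24*t^2 - 6*t - 10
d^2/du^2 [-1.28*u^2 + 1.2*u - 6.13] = -2.56000000000000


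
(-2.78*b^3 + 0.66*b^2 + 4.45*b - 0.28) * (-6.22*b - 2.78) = 17.2916*b^4 + 3.6232*b^3 - 29.5138*b^2 - 10.6294*b + 0.7784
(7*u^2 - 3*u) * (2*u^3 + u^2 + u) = 14*u^5 + u^4 + 4*u^3 - 3*u^2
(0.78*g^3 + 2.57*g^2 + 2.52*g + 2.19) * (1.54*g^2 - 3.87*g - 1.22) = 1.2012*g^5 + 0.9392*g^4 - 7.0167*g^3 - 9.5152*g^2 - 11.5497*g - 2.6718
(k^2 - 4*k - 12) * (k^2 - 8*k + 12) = k^4 - 12*k^3 + 32*k^2 + 48*k - 144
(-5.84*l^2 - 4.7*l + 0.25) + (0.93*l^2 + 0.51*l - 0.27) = -4.91*l^2 - 4.19*l - 0.02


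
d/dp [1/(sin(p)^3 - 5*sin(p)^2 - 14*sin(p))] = (-3*cos(p) + 10/tan(p) + 14*cos(p)/sin(p)^2)/((sin(p) - 7)^2*(sin(p) + 2)^2)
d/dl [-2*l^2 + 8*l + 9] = 8 - 4*l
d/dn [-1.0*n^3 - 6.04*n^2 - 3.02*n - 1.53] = -3.0*n^2 - 12.08*n - 3.02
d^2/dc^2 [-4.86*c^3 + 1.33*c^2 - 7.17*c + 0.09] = 2.66 - 29.16*c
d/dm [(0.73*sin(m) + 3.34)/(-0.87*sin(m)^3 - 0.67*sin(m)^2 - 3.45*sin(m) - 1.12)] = (1.2702*sin(m)^3 + 9.2065*sin(m)^2 + 4.4756*sin(m) + 10.7054)*cos(m)/(0.7569*sin(m)^6 + 1.1658*sin(m)^5 + 6.4519*sin(m)^4 + 6.5718*sin(m)^3 + 13.4033*sin(m)^2 + 7.728*sin(m) + 1.2544)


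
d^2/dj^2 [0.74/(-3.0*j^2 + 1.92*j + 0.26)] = (-13.32*j^2 + 8.5248*j + 0.74*(6.0*j - 1.92)*(12.0*j - 3.84) + 1.1544)/(-3.0*j^2 + 1.92*j + 0.26)^3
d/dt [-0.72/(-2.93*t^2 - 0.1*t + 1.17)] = (-4.2192*t - 0.072)/(2.93*t^2 + 0.1*t - 1.17)^2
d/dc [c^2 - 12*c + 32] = 2*c - 12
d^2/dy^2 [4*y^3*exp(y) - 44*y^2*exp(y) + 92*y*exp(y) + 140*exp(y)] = 4*(y^3 - 5*y^2 - 15*y + 59)*exp(y)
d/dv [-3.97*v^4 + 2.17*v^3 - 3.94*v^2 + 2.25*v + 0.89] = -15.88*v^3 + 6.51*v^2 - 7.88*v + 2.25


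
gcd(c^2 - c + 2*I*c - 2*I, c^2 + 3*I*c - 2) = c + 2*I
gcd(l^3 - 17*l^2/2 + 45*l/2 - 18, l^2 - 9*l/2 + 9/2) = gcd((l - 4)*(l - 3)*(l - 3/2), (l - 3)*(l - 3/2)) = l^2 - 9*l/2 + 9/2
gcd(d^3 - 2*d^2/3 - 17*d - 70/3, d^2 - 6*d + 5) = d - 5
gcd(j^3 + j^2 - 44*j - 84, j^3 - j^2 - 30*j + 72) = j + 6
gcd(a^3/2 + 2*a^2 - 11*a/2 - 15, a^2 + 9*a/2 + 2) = 1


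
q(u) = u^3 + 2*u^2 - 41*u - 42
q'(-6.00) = 43.00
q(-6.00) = 60.00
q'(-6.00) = 43.00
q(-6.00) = 60.00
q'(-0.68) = -42.33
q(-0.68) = -13.51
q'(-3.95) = -9.99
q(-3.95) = 89.53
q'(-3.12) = -24.28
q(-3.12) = 75.02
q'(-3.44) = -19.26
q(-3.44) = 82.00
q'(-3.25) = -22.31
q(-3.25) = 78.05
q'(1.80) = -24.08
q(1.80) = -103.49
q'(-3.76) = -13.63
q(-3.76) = 87.28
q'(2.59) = -10.52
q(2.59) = -117.40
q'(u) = 3*u^2 + 4*u - 41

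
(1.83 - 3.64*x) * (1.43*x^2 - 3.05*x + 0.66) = -5.2052*x^3 + 13.7189*x^2 - 7.9839*x + 1.2078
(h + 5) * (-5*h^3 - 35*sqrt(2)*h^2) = -5*h^4 - 35*sqrt(2)*h^3 - 25*h^3 - 175*sqrt(2)*h^2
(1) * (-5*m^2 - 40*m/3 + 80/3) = -5*m^2 - 40*m/3 + 80/3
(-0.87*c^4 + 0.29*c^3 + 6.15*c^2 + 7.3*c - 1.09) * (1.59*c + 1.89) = -1.3833*c^5 - 1.1832*c^4 + 10.3266*c^3 + 23.2305*c^2 + 12.0639*c - 2.0601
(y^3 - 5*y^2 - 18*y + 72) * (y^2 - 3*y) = y^5 - 8*y^4 - 3*y^3 + 126*y^2 - 216*y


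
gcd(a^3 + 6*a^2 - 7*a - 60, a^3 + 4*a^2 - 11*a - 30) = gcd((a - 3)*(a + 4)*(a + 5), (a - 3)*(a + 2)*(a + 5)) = a^2 + 2*a - 15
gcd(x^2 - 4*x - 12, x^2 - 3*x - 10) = x + 2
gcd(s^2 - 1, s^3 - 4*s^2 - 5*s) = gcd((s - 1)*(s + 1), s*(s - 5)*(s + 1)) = s + 1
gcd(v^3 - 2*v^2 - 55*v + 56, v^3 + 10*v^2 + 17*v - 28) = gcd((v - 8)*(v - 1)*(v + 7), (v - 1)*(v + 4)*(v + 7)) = v^2 + 6*v - 7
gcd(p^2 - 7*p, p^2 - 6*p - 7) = p - 7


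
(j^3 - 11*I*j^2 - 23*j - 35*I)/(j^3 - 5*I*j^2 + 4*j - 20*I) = (j^2 - 6*I*j + 7)/(j^2 + 4)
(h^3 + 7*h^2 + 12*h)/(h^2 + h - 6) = h*(h + 4)/(h - 2)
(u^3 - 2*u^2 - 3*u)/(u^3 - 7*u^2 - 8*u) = (u - 3)/(u - 8)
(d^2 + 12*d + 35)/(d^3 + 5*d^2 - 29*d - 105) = (d + 5)/(d^2 - 2*d - 15)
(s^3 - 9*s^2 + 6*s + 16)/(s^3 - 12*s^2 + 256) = (s^2 - s - 2)/(s^2 - 4*s - 32)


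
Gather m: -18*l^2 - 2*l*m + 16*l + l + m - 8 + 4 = -18*l^2 + 17*l + m*(1 - 2*l) - 4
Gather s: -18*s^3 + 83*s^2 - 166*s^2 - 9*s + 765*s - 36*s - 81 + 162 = -18*s^3 - 83*s^2 + 720*s + 81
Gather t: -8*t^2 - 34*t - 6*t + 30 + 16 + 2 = -8*t^2 - 40*t + 48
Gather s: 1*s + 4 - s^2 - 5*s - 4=-s^2 - 4*s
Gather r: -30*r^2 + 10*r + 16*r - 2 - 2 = -30*r^2 + 26*r - 4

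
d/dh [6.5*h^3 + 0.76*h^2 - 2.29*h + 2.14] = 19.5*h^2 + 1.52*h - 2.29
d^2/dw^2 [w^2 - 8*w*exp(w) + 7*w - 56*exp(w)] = -8*w*exp(w) - 72*exp(w) + 2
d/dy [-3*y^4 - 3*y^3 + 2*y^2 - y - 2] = -12*y^3 - 9*y^2 + 4*y - 1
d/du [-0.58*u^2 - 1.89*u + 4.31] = -1.16*u - 1.89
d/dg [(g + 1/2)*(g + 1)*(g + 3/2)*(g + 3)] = 4*g^3 + 18*g^2 + 47*g/2 + 9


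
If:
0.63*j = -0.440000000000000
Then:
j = -0.70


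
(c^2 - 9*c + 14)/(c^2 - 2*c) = (c - 7)/c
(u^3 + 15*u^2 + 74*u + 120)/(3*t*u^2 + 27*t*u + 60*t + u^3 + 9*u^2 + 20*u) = (u + 6)/(3*t + u)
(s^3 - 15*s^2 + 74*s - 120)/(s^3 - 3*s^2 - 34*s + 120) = (s - 6)/(s + 6)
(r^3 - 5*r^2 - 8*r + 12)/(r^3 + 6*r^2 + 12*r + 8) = (r^2 - 7*r + 6)/(r^2 + 4*r + 4)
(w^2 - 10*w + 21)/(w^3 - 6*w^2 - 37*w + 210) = (w - 3)/(w^2 + w - 30)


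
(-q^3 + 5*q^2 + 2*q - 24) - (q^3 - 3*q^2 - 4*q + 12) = -2*q^3 + 8*q^2 + 6*q - 36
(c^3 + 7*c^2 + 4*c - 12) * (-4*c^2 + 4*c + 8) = -4*c^5 - 24*c^4 + 20*c^3 + 120*c^2 - 16*c - 96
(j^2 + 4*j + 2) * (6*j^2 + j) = 6*j^4 + 25*j^3 + 16*j^2 + 2*j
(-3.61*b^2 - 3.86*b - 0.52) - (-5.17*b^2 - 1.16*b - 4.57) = 1.56*b^2 - 2.7*b + 4.05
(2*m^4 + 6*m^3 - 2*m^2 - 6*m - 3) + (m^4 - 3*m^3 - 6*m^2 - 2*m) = 3*m^4 + 3*m^3 - 8*m^2 - 8*m - 3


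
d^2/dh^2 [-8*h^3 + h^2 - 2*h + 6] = 2 - 48*h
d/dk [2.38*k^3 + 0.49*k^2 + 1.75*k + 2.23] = 7.14*k^2 + 0.98*k + 1.75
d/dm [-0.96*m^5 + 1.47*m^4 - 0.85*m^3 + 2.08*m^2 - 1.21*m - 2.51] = -4.8*m^4 + 5.88*m^3 - 2.55*m^2 + 4.16*m - 1.21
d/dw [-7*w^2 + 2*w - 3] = 2 - 14*w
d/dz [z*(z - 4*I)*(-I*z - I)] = -3*I*z^2 - 2*z*(4 + I) - 4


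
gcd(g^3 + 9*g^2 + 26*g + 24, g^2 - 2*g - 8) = g + 2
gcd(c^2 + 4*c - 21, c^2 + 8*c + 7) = c + 7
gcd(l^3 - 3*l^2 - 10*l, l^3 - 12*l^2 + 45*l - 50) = l - 5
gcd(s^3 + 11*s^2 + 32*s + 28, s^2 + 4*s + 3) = 1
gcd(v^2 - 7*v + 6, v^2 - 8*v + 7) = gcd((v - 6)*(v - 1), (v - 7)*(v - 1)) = v - 1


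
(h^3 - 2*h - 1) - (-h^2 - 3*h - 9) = h^3 + h^2 + h + 8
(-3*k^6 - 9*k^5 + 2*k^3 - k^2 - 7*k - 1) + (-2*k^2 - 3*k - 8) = -3*k^6 - 9*k^5 + 2*k^3 - 3*k^2 - 10*k - 9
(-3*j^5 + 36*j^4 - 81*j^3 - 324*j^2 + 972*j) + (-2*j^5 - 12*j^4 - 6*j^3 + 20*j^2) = -5*j^5 + 24*j^4 - 87*j^3 - 304*j^2 + 972*j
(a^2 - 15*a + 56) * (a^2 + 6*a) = a^4 - 9*a^3 - 34*a^2 + 336*a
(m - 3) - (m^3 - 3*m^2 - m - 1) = -m^3 + 3*m^2 + 2*m - 2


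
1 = 1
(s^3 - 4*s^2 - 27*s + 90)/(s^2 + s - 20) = (s^2 - 9*s + 18)/(s - 4)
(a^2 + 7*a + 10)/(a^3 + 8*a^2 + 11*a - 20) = (a + 2)/(a^2 + 3*a - 4)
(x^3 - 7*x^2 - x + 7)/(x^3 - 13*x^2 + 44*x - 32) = (x^2 - 6*x - 7)/(x^2 - 12*x + 32)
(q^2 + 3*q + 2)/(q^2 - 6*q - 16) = (q + 1)/(q - 8)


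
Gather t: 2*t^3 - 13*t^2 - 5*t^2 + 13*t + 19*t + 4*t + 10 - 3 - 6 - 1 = 2*t^3 - 18*t^2 + 36*t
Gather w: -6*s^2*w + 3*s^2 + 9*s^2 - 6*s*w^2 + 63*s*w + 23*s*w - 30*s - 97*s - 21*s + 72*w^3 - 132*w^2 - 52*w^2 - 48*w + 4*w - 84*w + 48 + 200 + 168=12*s^2 - 148*s + 72*w^3 + w^2*(-6*s - 184) + w*(-6*s^2 + 86*s - 128) + 416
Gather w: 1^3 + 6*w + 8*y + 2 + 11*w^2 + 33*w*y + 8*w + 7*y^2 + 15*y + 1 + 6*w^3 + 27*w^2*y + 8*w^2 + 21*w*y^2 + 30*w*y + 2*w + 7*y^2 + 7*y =6*w^3 + w^2*(27*y + 19) + w*(21*y^2 + 63*y + 16) + 14*y^2 + 30*y + 4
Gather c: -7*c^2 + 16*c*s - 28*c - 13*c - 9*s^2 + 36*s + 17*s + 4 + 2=-7*c^2 + c*(16*s - 41) - 9*s^2 + 53*s + 6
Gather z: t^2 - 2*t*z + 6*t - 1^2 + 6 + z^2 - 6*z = t^2 + 6*t + z^2 + z*(-2*t - 6) + 5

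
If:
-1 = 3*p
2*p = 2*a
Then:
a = -1/3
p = -1/3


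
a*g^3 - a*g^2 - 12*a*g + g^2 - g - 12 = (g - 4)*(g + 3)*(a*g + 1)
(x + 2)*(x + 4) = x^2 + 6*x + 8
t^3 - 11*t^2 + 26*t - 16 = (t - 8)*(t - 2)*(t - 1)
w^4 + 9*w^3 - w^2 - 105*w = w*(w - 3)*(w + 5)*(w + 7)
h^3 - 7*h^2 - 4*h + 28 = (h - 7)*(h - 2)*(h + 2)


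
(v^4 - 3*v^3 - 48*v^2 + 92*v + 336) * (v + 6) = v^5 + 3*v^4 - 66*v^3 - 196*v^2 + 888*v + 2016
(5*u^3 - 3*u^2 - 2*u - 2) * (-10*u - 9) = -50*u^4 - 15*u^3 + 47*u^2 + 38*u + 18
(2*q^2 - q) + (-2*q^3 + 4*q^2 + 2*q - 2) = -2*q^3 + 6*q^2 + q - 2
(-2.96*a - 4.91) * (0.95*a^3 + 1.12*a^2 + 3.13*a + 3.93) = -2.812*a^4 - 7.9797*a^3 - 14.764*a^2 - 27.0011*a - 19.2963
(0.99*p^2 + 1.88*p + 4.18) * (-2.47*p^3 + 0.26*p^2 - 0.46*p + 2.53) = -2.4453*p^5 - 4.3862*p^4 - 10.2912*p^3 + 2.7267*p^2 + 2.8336*p + 10.5754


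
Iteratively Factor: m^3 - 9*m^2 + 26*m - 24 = (m - 3)*(m^2 - 6*m + 8) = (m - 4)*(m - 3)*(m - 2)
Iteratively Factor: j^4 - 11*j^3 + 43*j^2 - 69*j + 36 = (j - 1)*(j^3 - 10*j^2 + 33*j - 36) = (j - 3)*(j - 1)*(j^2 - 7*j + 12) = (j - 4)*(j - 3)*(j - 1)*(j - 3)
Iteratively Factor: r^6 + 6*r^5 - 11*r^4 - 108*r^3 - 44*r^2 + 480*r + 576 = (r - 3)*(r^5 + 9*r^4 + 16*r^3 - 60*r^2 - 224*r - 192) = (r - 3)*(r + 4)*(r^4 + 5*r^3 - 4*r^2 - 44*r - 48) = (r - 3)^2*(r + 4)*(r^3 + 8*r^2 + 20*r + 16) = (r - 3)^2*(r + 2)*(r + 4)*(r^2 + 6*r + 8) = (r - 3)^2*(r + 2)*(r + 4)^2*(r + 2)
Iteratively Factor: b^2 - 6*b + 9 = (b - 3)*(b - 3)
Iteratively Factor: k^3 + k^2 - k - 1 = (k - 1)*(k^2 + 2*k + 1) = (k - 1)*(k + 1)*(k + 1)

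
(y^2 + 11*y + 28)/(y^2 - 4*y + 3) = (y^2 + 11*y + 28)/(y^2 - 4*y + 3)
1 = 1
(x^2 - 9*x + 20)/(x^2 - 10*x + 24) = (x - 5)/(x - 6)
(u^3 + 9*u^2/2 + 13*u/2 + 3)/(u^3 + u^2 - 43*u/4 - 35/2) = 2*(2*u^2 + 5*u + 3)/(4*u^2 - 4*u - 35)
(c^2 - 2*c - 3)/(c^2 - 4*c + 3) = (c + 1)/(c - 1)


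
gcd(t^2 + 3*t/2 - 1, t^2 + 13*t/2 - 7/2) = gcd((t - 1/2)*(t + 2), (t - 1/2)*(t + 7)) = t - 1/2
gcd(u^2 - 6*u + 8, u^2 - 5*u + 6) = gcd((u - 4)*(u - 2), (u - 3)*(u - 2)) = u - 2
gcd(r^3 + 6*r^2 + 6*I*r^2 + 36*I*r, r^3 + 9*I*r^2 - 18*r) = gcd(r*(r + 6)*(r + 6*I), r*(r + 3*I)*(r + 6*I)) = r^2 + 6*I*r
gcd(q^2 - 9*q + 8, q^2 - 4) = 1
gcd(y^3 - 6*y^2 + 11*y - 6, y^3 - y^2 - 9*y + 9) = y^2 - 4*y + 3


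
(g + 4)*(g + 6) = g^2 + 10*g + 24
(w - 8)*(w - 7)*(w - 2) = w^3 - 17*w^2 + 86*w - 112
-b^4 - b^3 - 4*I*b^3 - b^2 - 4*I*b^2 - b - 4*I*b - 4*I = (b - I)*(b + 4*I)*(-I*b + 1)*(-I*b - I)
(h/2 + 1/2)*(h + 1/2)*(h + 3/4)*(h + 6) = h^4/2 + 33*h^3/8 + 121*h^2/16 + 81*h/16 + 9/8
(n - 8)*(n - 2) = n^2 - 10*n + 16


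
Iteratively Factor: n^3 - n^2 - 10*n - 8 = (n + 1)*(n^2 - 2*n - 8) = (n + 1)*(n + 2)*(n - 4)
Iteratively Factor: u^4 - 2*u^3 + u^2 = (u - 1)*(u^3 - u^2) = u*(u - 1)*(u^2 - u) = u^2*(u - 1)*(u - 1)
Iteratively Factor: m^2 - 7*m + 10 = (m - 2)*(m - 5)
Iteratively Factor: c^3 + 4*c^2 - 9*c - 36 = (c - 3)*(c^2 + 7*c + 12) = (c - 3)*(c + 4)*(c + 3)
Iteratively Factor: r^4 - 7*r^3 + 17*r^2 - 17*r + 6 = (r - 1)*(r^3 - 6*r^2 + 11*r - 6) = (r - 3)*(r - 1)*(r^2 - 3*r + 2) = (r - 3)*(r - 1)^2*(r - 2)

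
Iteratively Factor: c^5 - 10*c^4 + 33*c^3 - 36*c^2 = (c)*(c^4 - 10*c^3 + 33*c^2 - 36*c) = c*(c - 3)*(c^3 - 7*c^2 + 12*c) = c*(c - 4)*(c - 3)*(c^2 - 3*c) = c*(c - 4)*(c - 3)^2*(c)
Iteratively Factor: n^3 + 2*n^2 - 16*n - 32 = (n - 4)*(n^2 + 6*n + 8) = (n - 4)*(n + 2)*(n + 4)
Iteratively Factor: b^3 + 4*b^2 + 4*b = (b + 2)*(b^2 + 2*b) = b*(b + 2)*(b + 2)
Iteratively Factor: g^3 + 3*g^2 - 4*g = (g - 1)*(g^2 + 4*g) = (g - 1)*(g + 4)*(g)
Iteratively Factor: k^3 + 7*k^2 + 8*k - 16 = (k - 1)*(k^2 + 8*k + 16) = (k - 1)*(k + 4)*(k + 4)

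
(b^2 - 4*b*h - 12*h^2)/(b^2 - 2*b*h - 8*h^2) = (b - 6*h)/(b - 4*h)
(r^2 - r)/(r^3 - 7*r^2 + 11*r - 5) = r/(r^2 - 6*r + 5)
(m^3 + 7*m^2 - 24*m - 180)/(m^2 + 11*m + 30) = (m^2 + m - 30)/(m + 5)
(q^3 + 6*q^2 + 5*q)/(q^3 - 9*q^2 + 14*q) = (q^2 + 6*q + 5)/(q^2 - 9*q + 14)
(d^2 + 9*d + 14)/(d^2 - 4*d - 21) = (d^2 + 9*d + 14)/(d^2 - 4*d - 21)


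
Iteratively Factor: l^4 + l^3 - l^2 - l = (l - 1)*(l^3 + 2*l^2 + l) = l*(l - 1)*(l^2 + 2*l + 1) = l*(l - 1)*(l + 1)*(l + 1)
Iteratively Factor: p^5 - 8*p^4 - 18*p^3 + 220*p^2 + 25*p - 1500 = (p - 5)*(p^4 - 3*p^3 - 33*p^2 + 55*p + 300) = (p - 5)^2*(p^3 + 2*p^2 - 23*p - 60) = (p - 5)^2*(p + 3)*(p^2 - p - 20) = (p - 5)^2*(p + 3)*(p + 4)*(p - 5)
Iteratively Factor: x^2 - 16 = (x - 4)*(x + 4)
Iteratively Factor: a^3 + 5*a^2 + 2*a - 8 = (a - 1)*(a^2 + 6*a + 8) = (a - 1)*(a + 4)*(a + 2)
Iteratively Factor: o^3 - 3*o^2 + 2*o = (o - 1)*(o^2 - 2*o) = o*(o - 1)*(o - 2)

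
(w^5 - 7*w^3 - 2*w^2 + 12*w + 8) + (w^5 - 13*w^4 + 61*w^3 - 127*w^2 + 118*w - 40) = 2*w^5 - 13*w^4 + 54*w^3 - 129*w^2 + 130*w - 32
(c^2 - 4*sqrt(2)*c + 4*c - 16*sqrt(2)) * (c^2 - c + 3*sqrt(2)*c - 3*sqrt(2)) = c^4 - sqrt(2)*c^3 + 3*c^3 - 28*c^2 - 3*sqrt(2)*c^2 - 72*c + 4*sqrt(2)*c + 96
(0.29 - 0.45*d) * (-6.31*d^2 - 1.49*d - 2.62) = 2.8395*d^3 - 1.1594*d^2 + 0.7469*d - 0.7598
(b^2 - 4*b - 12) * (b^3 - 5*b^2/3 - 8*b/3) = b^5 - 17*b^4/3 - 8*b^3 + 92*b^2/3 + 32*b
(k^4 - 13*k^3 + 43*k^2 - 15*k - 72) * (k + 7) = k^5 - 6*k^4 - 48*k^3 + 286*k^2 - 177*k - 504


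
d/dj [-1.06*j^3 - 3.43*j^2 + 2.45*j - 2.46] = -3.18*j^2 - 6.86*j + 2.45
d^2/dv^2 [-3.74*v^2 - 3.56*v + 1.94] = -7.48000000000000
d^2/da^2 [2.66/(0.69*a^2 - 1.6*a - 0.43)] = (2.532852*a^2 - 5.87328*a - 2.66*(1.38*a - 1.6)*(2.76*a - 3.2) - 1.578444)/(-0.69*a^2 + 1.6*a + 0.43)^3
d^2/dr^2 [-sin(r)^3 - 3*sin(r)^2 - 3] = 3*sin(r)/4 - 9*sin(3*r)/4 - 6*cos(2*r)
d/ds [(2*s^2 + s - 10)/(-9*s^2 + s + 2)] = (11*s^2 - 172*s + 12)/(81*s^4 - 18*s^3 - 35*s^2 + 4*s + 4)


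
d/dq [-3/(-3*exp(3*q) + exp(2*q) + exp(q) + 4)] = (-27*exp(2*q) + 6*exp(q) + 3)*exp(q)/(-3*exp(3*q) + exp(2*q) + exp(q) + 4)^2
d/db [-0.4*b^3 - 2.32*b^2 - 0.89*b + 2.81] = -1.2*b^2 - 4.64*b - 0.89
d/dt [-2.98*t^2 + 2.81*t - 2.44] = 2.81 - 5.96*t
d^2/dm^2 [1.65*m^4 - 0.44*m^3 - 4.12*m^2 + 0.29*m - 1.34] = 19.8*m^2 - 2.64*m - 8.24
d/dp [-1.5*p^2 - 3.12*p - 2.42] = -3.0*p - 3.12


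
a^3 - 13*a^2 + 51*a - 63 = (a - 7)*(a - 3)^2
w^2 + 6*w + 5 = (w + 1)*(w + 5)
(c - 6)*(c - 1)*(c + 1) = c^3 - 6*c^2 - c + 6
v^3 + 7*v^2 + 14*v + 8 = (v + 1)*(v + 2)*(v + 4)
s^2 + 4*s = s*(s + 4)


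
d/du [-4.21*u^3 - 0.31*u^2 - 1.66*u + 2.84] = -12.63*u^2 - 0.62*u - 1.66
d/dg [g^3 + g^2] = g*(3*g + 2)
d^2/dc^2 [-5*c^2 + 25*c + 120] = -10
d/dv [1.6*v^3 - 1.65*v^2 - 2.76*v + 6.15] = 4.8*v^2 - 3.3*v - 2.76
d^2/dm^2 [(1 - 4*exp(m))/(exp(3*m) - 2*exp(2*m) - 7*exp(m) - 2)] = (-16*exp(6*m) + 33*exp(5*m) - 150*exp(4*m) - 46*exp(3*m) + 156*exp(2*m) + 89*exp(m) - 30)*exp(m)/(exp(9*m) - 6*exp(8*m) - 9*exp(7*m) + 70*exp(6*m) + 87*exp(5*m) - 234*exp(4*m) - 499*exp(3*m) - 318*exp(2*m) - 84*exp(m) - 8)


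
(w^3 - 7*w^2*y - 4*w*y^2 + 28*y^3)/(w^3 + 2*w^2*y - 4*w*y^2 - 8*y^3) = (w - 7*y)/(w + 2*y)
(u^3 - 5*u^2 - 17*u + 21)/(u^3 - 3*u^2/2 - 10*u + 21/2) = 2*(u - 7)/(2*u - 7)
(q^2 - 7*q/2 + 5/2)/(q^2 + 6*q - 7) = (q - 5/2)/(q + 7)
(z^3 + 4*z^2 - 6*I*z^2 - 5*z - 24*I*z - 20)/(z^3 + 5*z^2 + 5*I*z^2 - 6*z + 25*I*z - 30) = (z^3 + z^2*(4 - 6*I) + z*(-5 - 24*I) - 20)/(z^3 + 5*z^2*(1 + I) + z*(-6 + 25*I) - 30)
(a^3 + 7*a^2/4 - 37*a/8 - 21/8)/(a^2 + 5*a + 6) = (8*a^2 - 10*a - 7)/(8*(a + 2))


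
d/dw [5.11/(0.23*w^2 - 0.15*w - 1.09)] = (0.7665 - 2.3506*w)/(-0.23*w^2 + 0.15*w + 1.09)^2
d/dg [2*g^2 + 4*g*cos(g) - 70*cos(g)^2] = -4*g*sin(g) + 4*g + 70*sin(2*g) + 4*cos(g)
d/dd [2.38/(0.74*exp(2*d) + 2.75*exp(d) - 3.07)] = (-3.5224*exp(d) - 6.545)*exp(d)/(0.74*exp(2*d) + 2.75*exp(d) - 3.07)^2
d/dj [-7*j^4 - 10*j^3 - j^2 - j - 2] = -28*j^3 - 30*j^2 - 2*j - 1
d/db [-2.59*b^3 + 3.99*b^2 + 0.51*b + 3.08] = -7.77*b^2 + 7.98*b + 0.51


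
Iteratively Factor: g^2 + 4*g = (g)*(g + 4)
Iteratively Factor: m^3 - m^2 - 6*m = (m + 2)*(m^2 - 3*m) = m*(m + 2)*(m - 3)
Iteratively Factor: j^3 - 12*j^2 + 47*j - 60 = (j - 5)*(j^2 - 7*j + 12) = (j - 5)*(j - 3)*(j - 4)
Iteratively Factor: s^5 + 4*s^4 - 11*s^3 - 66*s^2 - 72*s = (s)*(s^4 + 4*s^3 - 11*s^2 - 66*s - 72) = s*(s + 3)*(s^3 + s^2 - 14*s - 24) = s*(s + 3)^2*(s^2 - 2*s - 8) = s*(s - 4)*(s + 3)^2*(s + 2)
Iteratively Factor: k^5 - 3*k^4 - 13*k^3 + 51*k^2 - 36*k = (k - 3)*(k^4 - 13*k^2 + 12*k) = (k - 3)*(k + 4)*(k^3 - 4*k^2 + 3*k) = (k - 3)^2*(k + 4)*(k^2 - k) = k*(k - 3)^2*(k + 4)*(k - 1)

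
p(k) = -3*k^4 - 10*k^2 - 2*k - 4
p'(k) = -12*k^3 - 20*k - 2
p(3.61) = -651.05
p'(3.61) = -638.75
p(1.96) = -90.61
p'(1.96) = -131.55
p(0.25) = -5.14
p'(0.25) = -7.19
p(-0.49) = -5.59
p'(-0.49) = 9.21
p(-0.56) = -6.31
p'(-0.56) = 11.31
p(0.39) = -6.37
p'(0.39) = -10.51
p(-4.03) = -949.65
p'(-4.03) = 864.01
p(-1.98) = -85.35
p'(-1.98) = 130.75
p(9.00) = -20515.00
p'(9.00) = -8930.00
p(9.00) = -20515.00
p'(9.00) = -8930.00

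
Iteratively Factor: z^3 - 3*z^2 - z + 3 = (z + 1)*(z^2 - 4*z + 3) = (z - 1)*(z + 1)*(z - 3)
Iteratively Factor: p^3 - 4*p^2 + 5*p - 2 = (p - 2)*(p^2 - 2*p + 1) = (p - 2)*(p - 1)*(p - 1)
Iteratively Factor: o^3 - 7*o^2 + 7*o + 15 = (o - 5)*(o^2 - 2*o - 3) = (o - 5)*(o + 1)*(o - 3)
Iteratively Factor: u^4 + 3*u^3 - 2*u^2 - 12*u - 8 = (u + 2)*(u^3 + u^2 - 4*u - 4) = (u - 2)*(u + 2)*(u^2 + 3*u + 2) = (u - 2)*(u + 2)^2*(u + 1)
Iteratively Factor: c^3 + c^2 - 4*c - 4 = (c + 2)*(c^2 - c - 2) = (c - 2)*(c + 2)*(c + 1)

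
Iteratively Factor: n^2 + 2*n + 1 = (n + 1)*(n + 1)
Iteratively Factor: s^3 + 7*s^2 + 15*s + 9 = (s + 3)*(s^2 + 4*s + 3) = (s + 3)^2*(s + 1)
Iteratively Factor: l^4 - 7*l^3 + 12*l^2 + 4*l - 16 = (l + 1)*(l^3 - 8*l^2 + 20*l - 16) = (l - 4)*(l + 1)*(l^2 - 4*l + 4) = (l - 4)*(l - 2)*(l + 1)*(l - 2)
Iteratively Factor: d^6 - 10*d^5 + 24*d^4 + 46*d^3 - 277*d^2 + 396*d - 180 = (d - 1)*(d^5 - 9*d^4 + 15*d^3 + 61*d^2 - 216*d + 180) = (d - 2)*(d - 1)*(d^4 - 7*d^3 + d^2 + 63*d - 90) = (d - 2)*(d - 1)*(d + 3)*(d^3 - 10*d^2 + 31*d - 30) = (d - 3)*(d - 2)*(d - 1)*(d + 3)*(d^2 - 7*d + 10) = (d - 5)*(d - 3)*(d - 2)*(d - 1)*(d + 3)*(d - 2)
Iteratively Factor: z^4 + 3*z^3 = (z + 3)*(z^3) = z*(z + 3)*(z^2) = z^2*(z + 3)*(z)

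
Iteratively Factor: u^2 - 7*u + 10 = (u - 2)*(u - 5)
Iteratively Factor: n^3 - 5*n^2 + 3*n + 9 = (n - 3)*(n^2 - 2*n - 3) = (n - 3)*(n + 1)*(n - 3)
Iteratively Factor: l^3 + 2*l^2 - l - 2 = (l - 1)*(l^2 + 3*l + 2) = (l - 1)*(l + 2)*(l + 1)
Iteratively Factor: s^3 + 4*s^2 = (s)*(s^2 + 4*s) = s*(s + 4)*(s)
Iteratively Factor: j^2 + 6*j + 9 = (j + 3)*(j + 3)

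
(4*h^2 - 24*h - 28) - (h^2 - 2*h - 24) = 3*h^2 - 22*h - 4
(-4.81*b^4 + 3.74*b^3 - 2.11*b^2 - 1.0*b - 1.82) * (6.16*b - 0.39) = -29.6296*b^5 + 24.9143*b^4 - 14.4562*b^3 - 5.3371*b^2 - 10.8212*b + 0.7098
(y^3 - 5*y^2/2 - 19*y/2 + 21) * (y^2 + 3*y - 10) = y^5 + y^4/2 - 27*y^3 + 35*y^2/2 + 158*y - 210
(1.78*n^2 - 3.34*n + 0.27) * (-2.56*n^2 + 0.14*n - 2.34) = -4.5568*n^4 + 8.7996*n^3 - 5.324*n^2 + 7.8534*n - 0.6318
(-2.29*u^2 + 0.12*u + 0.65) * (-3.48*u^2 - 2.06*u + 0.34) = 7.9692*u^4 + 4.2998*u^3 - 3.2878*u^2 - 1.2982*u + 0.221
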